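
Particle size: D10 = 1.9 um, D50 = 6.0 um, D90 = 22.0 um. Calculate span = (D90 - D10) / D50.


Span = (22.0 - 1.9) / 6.0 = 20.1 / 6.0 = 3.35

3.35


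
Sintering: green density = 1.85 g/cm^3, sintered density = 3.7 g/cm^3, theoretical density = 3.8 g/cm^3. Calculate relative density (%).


Relative = 3.7 / 3.8 * 100 = 97.4%

97.4


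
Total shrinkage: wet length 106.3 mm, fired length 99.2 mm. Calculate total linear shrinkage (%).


TS = (106.3 - 99.2) / 106.3 * 100 = 6.68%

6.68


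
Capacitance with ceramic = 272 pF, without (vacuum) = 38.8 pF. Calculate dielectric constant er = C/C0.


er = 272 / 38.8 = 7.01

7.01


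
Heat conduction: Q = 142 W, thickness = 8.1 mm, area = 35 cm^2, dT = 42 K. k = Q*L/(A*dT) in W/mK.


k = 142*8.1/1000/(35/10000*42) = 7.82 W/mK

7.82


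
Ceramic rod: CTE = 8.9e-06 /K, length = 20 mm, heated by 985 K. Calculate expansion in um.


dL = 8.9e-06 * 20 * 985 * 1000 = 175.33 um

175.33


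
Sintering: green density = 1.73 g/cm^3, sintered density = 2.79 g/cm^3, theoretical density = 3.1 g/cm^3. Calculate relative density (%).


Relative = 2.79 / 3.1 * 100 = 90.0%

90.0


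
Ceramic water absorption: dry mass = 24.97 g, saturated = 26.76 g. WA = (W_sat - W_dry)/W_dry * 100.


WA = (26.76 - 24.97) / 24.97 * 100 = 7.17%

7.17


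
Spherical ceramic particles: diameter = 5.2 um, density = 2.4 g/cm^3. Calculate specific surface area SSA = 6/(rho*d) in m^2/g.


SSA = 6 / (2.4 * 5.2) = 0.481 m^2/g

0.481


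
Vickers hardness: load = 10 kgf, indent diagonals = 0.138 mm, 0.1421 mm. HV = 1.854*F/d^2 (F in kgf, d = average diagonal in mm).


d_avg = (0.138+0.1421)/2 = 0.14005 mm
HV = 1.854*10/0.14005^2 = 945

945


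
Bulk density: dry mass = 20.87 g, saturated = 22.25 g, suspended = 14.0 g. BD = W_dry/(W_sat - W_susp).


BD = 20.87 / (22.25 - 14.0) = 20.87 / 8.25 = 2.53 g/cm^3

2.53


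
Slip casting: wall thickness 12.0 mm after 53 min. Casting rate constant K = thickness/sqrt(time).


K = 12.0 / sqrt(53) = 12.0 / 7.2801 = 1.648 mm/min^0.5

1.648


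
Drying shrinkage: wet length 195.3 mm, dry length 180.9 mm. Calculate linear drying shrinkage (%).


DS = (195.3 - 180.9) / 195.3 * 100 = 7.37%

7.37


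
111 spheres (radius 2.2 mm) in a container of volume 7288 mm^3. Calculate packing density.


V_sphere = 4/3*pi*2.2^3 = 44.6022 mm^3
Total V = 111*44.6022 = 4950.8442 mm^3
PD = 4950.8442 / 7288 = 0.679

0.679


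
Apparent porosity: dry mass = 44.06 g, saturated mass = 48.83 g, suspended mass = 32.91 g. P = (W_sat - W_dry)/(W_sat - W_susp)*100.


P = (48.83 - 44.06) / (48.83 - 32.91) * 100 = 4.77 / 15.92 * 100 = 30.0%

30.0


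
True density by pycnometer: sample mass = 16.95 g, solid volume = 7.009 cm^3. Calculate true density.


TD = 16.95 / 7.009 = 2.418 g/cm^3

2.418


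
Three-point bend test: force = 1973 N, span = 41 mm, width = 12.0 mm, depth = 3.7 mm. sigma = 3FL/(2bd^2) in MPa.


sigma = 3*1973*41/(2*12.0*3.7^2) = 738.6 MPa

738.6


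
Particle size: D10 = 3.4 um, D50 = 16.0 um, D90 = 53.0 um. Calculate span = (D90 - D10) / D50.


Span = (53.0 - 3.4) / 16.0 = 49.6 / 16.0 = 3.1

3.1


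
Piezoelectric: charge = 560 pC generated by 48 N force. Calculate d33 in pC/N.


d33 = 560 / 48 = 11.7 pC/N

11.7


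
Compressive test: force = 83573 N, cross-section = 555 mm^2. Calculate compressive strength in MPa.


CS = 83573 / 555 = 150.6 MPa

150.6


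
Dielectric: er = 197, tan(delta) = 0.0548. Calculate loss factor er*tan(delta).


Loss = 197 * 0.0548 = 10.796

10.796


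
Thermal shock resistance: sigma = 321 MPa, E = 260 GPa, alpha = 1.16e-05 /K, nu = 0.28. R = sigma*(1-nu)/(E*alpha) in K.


R = 321*(1-0.28)/(260*1000*1.16e-05) = 77 K

77


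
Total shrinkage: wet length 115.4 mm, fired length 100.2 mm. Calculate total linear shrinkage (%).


TS = (115.4 - 100.2) / 115.4 * 100 = 13.17%

13.17


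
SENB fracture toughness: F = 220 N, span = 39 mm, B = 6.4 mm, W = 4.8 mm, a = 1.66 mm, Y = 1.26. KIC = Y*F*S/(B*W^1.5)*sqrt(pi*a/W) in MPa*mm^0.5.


KIC = 1.26*220*39/(6.4*4.8^1.5)*sqrt(pi*1.66/4.8) = 167.43

167.43


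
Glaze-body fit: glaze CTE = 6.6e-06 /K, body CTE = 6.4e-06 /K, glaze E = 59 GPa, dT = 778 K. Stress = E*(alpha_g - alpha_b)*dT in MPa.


Stress = 59*1000*(6.6e-06 - 6.4e-06)*778 = 9.2 MPa

9.2


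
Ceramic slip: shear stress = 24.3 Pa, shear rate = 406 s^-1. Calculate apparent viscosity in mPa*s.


eta = tau/gamma * 1000 = 24.3/406 * 1000 = 59.9 mPa*s

59.9


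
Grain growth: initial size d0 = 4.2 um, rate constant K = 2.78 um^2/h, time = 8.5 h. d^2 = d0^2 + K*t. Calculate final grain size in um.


d^2 = 4.2^2 + 2.78*8.5 = 41.27
d = sqrt(41.27) = 6.42 um

6.42


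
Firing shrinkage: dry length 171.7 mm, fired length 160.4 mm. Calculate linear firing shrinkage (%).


FS = (171.7 - 160.4) / 171.7 * 100 = 6.58%

6.58


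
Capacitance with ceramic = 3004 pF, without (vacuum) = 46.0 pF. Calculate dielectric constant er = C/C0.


er = 3004 / 46.0 = 65.3

65.3


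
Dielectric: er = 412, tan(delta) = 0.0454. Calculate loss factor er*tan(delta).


Loss = 412 * 0.0454 = 18.705

18.705


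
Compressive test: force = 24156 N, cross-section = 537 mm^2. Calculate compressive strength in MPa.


CS = 24156 / 537 = 45.0 MPa

45.0


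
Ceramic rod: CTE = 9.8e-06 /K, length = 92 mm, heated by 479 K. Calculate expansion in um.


dL = 9.8e-06 * 92 * 479 * 1000 = 431.866 um

431.866


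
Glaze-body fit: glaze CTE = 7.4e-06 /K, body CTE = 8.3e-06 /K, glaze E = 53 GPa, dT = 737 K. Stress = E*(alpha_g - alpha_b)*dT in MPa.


Stress = 53*1000*(7.4e-06 - 8.3e-06)*737 = -35.2 MPa

-35.2


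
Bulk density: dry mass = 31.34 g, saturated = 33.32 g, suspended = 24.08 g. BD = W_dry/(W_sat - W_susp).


BD = 31.34 / (33.32 - 24.08) = 31.34 / 9.24 = 3.392 g/cm^3

3.392


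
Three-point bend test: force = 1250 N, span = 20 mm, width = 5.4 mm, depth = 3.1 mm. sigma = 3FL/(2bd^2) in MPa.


sigma = 3*1250*20/(2*5.4*3.1^2) = 722.6 MPa

722.6


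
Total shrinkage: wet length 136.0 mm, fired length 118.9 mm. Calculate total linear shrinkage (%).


TS = (136.0 - 118.9) / 136.0 * 100 = 12.57%

12.57


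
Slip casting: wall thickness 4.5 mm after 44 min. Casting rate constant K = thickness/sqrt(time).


K = 4.5 / sqrt(44) = 4.5 / 6.6332 = 0.678 mm/min^0.5

0.678


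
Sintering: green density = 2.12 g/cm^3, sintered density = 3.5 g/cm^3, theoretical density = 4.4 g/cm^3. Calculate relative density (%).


Relative = 3.5 / 4.4 * 100 = 79.5%

79.5


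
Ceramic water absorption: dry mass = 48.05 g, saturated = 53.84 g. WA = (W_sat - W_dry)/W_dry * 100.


WA = (53.84 - 48.05) / 48.05 * 100 = 12.05%

12.05


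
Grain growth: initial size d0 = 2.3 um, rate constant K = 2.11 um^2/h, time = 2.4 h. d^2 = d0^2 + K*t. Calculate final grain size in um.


d^2 = 2.3^2 + 2.11*2.4 = 10.354
d = sqrt(10.354) = 3.22 um

3.22


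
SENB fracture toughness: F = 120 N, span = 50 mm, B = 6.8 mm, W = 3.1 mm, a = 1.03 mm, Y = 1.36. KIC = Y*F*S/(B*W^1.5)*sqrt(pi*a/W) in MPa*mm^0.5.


KIC = 1.36*120*50/(6.8*3.1^1.5)*sqrt(pi*1.03/3.1) = 224.62

224.62


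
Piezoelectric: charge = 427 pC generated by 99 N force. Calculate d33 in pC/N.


d33 = 427 / 99 = 4.3 pC/N

4.3


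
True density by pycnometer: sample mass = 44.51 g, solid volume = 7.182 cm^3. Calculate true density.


TD = 44.51 / 7.182 = 6.197 g/cm^3

6.197


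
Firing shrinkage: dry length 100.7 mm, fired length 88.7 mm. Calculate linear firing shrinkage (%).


FS = (100.7 - 88.7) / 100.7 * 100 = 11.92%

11.92


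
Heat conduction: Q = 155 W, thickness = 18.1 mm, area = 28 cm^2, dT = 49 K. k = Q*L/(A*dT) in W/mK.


k = 155*18.1/1000/(28/10000*49) = 20.45 W/mK

20.45


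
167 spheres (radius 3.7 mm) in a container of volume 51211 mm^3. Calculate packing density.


V_sphere = 4/3*pi*3.7^3 = 212.1748 mm^3
Total V = 167*212.1748 = 35433.1916 mm^3
PD = 35433.1916 / 51211 = 0.692

0.692


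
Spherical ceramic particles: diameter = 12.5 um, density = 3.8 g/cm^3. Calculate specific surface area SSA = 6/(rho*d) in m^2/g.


SSA = 6 / (3.8 * 12.5) = 0.126 m^2/g

0.126


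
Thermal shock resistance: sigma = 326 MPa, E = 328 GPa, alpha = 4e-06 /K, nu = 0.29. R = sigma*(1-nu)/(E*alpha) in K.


R = 326*(1-0.29)/(328*1000*4e-06) = 176 K

176


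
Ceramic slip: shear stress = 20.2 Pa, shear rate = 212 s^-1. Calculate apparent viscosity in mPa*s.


eta = tau/gamma * 1000 = 20.2/212 * 1000 = 95.3 mPa*s

95.3


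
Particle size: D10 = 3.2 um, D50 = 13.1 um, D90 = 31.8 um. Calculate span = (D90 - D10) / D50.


Span = (31.8 - 3.2) / 13.1 = 28.6 / 13.1 = 2.183

2.183


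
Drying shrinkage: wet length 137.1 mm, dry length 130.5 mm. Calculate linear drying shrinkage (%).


DS = (137.1 - 130.5) / 137.1 * 100 = 4.81%

4.81


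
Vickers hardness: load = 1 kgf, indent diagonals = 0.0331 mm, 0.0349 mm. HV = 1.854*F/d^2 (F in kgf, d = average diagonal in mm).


d_avg = (0.0331+0.0349)/2 = 0.034 mm
HV = 1.854*1/0.034^2 = 1604

1604


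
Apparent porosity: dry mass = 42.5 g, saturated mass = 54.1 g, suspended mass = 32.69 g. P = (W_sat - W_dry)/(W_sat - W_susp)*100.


P = (54.1 - 42.5) / (54.1 - 32.69) * 100 = 11.6 / 21.41 * 100 = 54.2%

54.2


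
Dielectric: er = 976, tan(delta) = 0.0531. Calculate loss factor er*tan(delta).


Loss = 976 * 0.0531 = 51.826

51.826


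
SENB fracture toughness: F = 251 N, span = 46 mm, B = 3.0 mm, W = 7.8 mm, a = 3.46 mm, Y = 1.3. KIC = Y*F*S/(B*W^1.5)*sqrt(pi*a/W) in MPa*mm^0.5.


KIC = 1.3*251*46/(3.0*7.8^1.5)*sqrt(pi*3.46/7.8) = 271.13

271.13


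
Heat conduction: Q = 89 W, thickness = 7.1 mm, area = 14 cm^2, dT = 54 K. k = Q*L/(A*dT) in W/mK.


k = 89*7.1/1000/(14/10000*54) = 8.36 W/mK

8.36


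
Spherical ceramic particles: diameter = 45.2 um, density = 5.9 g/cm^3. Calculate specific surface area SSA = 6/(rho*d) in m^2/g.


SSA = 6 / (5.9 * 45.2) = 0.022 m^2/g

0.022


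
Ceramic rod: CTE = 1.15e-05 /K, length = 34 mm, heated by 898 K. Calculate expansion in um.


dL = 1.15e-05 * 34 * 898 * 1000 = 351.118 um

351.118


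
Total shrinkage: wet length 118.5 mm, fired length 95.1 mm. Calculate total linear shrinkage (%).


TS = (118.5 - 95.1) / 118.5 * 100 = 19.75%

19.75


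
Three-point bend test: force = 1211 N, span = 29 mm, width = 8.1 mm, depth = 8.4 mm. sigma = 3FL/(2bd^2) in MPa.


sigma = 3*1211*29/(2*8.1*8.4^2) = 92.2 MPa

92.2


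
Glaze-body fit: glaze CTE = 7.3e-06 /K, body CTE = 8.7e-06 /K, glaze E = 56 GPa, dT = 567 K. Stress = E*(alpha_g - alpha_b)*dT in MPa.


Stress = 56*1000*(7.3e-06 - 8.7e-06)*567 = -44.5 MPa

-44.5


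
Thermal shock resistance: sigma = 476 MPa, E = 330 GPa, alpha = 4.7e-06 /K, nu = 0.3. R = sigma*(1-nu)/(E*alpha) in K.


R = 476*(1-0.3)/(330*1000*4.7e-06) = 215 K

215


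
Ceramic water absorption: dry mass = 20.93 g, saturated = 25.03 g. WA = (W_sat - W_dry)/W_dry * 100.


WA = (25.03 - 20.93) / 20.93 * 100 = 19.59%

19.59


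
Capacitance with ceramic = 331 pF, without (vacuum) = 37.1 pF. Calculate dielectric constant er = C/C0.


er = 331 / 37.1 = 8.92

8.92


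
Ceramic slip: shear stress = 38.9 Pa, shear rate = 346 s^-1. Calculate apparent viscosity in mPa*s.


eta = tau/gamma * 1000 = 38.9/346 * 1000 = 112.4 mPa*s

112.4


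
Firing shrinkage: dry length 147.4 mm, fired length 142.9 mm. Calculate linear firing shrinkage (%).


FS = (147.4 - 142.9) / 147.4 * 100 = 3.05%

3.05


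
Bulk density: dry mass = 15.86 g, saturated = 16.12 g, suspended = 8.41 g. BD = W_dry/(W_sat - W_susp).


BD = 15.86 / (16.12 - 8.41) = 15.86 / 7.71 = 2.057 g/cm^3

2.057


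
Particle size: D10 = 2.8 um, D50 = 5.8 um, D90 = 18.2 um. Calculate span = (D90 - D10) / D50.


Span = (18.2 - 2.8) / 5.8 = 15.4 / 5.8 = 2.655

2.655


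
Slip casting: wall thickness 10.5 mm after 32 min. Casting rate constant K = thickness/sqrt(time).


K = 10.5 / sqrt(32) = 10.5 / 5.6569 = 1.856 mm/min^0.5

1.856


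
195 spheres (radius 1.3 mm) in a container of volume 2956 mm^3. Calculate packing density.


V_sphere = 4/3*pi*1.3^3 = 9.2028 mm^3
Total V = 195*9.2028 = 1794.546 mm^3
PD = 1794.546 / 2956 = 0.607

0.607


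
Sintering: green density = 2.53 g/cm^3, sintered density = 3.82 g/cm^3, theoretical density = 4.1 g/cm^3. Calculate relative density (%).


Relative = 3.82 / 4.1 * 100 = 93.2%

93.2


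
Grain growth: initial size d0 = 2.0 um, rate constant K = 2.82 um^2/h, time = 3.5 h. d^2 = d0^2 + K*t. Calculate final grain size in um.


d^2 = 2.0^2 + 2.82*3.5 = 13.87
d = sqrt(13.87) = 3.72 um

3.72


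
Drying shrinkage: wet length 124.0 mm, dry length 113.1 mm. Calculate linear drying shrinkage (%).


DS = (124.0 - 113.1) / 124.0 * 100 = 8.79%

8.79


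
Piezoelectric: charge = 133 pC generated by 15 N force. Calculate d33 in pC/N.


d33 = 133 / 15 = 8.9 pC/N

8.9


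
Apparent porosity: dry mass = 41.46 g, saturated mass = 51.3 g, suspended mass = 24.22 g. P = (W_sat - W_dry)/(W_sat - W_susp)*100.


P = (51.3 - 41.46) / (51.3 - 24.22) * 100 = 9.84 / 27.08 * 100 = 36.3%

36.3


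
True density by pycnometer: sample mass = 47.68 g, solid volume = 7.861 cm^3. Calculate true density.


TD = 47.68 / 7.861 = 6.065 g/cm^3

6.065


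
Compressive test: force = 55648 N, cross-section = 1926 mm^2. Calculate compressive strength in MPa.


CS = 55648 / 1926 = 28.9 MPa

28.9


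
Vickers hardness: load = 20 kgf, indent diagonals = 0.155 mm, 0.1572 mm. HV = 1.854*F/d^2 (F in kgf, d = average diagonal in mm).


d_avg = (0.155+0.1572)/2 = 0.1561 mm
HV = 1.854*20/0.1561^2 = 1522

1522


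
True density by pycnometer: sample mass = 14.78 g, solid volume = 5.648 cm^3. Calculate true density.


TD = 14.78 / 5.648 = 2.617 g/cm^3

2.617


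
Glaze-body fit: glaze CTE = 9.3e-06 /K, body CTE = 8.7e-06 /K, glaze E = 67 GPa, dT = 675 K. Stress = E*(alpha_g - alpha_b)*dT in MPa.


Stress = 67*1000*(9.3e-06 - 8.7e-06)*675 = 27.1 MPa

27.1


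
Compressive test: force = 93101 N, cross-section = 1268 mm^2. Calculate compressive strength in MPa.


CS = 93101 / 1268 = 73.4 MPa

73.4


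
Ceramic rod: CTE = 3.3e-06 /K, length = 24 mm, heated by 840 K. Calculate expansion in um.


dL = 3.3e-06 * 24 * 840 * 1000 = 66.528 um

66.528


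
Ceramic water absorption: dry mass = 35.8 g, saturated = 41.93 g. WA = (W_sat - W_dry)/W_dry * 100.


WA = (41.93 - 35.8) / 35.8 * 100 = 17.12%

17.12


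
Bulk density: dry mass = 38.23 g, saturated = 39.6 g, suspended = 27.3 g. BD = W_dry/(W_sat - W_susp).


BD = 38.23 / (39.6 - 27.3) = 38.23 / 12.3 = 3.108 g/cm^3

3.108


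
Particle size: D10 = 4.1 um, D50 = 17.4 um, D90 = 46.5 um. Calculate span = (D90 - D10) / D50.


Span = (46.5 - 4.1) / 17.4 = 42.4 / 17.4 = 2.437

2.437


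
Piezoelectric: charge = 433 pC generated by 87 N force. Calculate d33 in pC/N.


d33 = 433 / 87 = 5.0 pC/N

5.0


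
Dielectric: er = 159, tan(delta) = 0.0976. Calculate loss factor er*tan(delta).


Loss = 159 * 0.0976 = 15.518

15.518


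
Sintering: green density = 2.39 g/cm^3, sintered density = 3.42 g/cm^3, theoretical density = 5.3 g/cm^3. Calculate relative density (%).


Relative = 3.42 / 5.3 * 100 = 64.5%

64.5


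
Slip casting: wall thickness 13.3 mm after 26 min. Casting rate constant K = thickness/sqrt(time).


K = 13.3 / sqrt(26) = 13.3 / 5.099 = 2.608 mm/min^0.5

2.608


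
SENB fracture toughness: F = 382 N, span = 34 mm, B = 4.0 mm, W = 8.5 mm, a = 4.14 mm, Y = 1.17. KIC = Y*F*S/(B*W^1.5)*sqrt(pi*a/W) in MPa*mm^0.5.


KIC = 1.17*382*34/(4.0*8.5^1.5)*sqrt(pi*4.14/8.5) = 189.63

189.63


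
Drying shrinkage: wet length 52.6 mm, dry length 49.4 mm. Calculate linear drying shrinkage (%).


DS = (52.6 - 49.4) / 52.6 * 100 = 6.08%

6.08


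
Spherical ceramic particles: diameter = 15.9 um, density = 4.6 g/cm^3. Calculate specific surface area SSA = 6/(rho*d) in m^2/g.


SSA = 6 / (4.6 * 15.9) = 0.082 m^2/g

0.082


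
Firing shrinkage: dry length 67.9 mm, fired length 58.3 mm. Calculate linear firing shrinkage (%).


FS = (67.9 - 58.3) / 67.9 * 100 = 14.14%

14.14


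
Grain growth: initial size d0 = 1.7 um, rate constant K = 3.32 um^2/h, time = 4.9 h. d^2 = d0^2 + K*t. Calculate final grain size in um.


d^2 = 1.7^2 + 3.32*4.9 = 19.158
d = sqrt(19.158) = 4.38 um

4.38


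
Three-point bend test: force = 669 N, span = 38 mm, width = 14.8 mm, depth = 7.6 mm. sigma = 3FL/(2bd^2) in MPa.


sigma = 3*669*38/(2*14.8*7.6^2) = 44.6 MPa

44.6


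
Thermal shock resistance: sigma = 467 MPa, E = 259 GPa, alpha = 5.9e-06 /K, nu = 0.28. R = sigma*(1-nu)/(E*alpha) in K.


R = 467*(1-0.28)/(259*1000*5.9e-06) = 220 K

220


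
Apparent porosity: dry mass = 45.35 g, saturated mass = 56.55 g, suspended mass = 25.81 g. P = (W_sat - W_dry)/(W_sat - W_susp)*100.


P = (56.55 - 45.35) / (56.55 - 25.81) * 100 = 11.2 / 30.74 * 100 = 36.4%

36.4


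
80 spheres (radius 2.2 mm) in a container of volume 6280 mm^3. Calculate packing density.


V_sphere = 4/3*pi*2.2^3 = 44.6022 mm^3
Total V = 80*44.6022 = 3568.176 mm^3
PD = 3568.176 / 6280 = 0.568

0.568


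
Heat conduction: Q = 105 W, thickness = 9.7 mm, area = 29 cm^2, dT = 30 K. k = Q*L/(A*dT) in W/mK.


k = 105*9.7/1000/(29/10000*30) = 11.71 W/mK

11.71


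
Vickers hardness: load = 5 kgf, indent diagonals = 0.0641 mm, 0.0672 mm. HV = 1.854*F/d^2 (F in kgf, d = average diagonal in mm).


d_avg = (0.0641+0.0672)/2 = 0.06565 mm
HV = 1.854*5/0.06565^2 = 2151

2151


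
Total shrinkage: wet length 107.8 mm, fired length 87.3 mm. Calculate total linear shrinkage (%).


TS = (107.8 - 87.3) / 107.8 * 100 = 19.02%

19.02


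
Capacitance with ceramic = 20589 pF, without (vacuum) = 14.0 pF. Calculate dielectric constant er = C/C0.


er = 20589 / 14.0 = 1470.64

1470.64


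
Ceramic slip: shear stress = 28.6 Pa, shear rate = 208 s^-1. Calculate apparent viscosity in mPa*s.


eta = tau/gamma * 1000 = 28.6/208 * 1000 = 137.5 mPa*s

137.5


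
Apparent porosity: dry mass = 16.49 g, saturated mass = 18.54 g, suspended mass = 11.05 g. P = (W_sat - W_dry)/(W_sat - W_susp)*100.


P = (18.54 - 16.49) / (18.54 - 11.05) * 100 = 2.05 / 7.49 * 100 = 27.4%

27.4


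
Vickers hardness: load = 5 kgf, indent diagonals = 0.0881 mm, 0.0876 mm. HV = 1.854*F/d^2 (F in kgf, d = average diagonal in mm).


d_avg = (0.0881+0.0876)/2 = 0.08785 mm
HV = 1.854*5/0.08785^2 = 1201

1201


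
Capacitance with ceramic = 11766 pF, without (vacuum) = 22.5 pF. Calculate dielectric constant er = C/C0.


er = 11766 / 22.5 = 522.93

522.93


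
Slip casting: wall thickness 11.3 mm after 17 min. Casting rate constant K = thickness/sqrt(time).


K = 11.3 / sqrt(17) = 11.3 / 4.1231 = 2.741 mm/min^0.5

2.741


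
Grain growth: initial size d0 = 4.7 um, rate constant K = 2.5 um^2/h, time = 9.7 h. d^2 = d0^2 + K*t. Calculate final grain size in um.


d^2 = 4.7^2 + 2.5*9.7 = 46.34
d = sqrt(46.34) = 6.81 um

6.81


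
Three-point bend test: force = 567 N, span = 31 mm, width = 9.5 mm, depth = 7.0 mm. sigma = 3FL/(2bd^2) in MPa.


sigma = 3*567*31/(2*9.5*7.0^2) = 56.6 MPa

56.6


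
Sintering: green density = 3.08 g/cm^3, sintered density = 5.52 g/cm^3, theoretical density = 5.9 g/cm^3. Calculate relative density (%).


Relative = 5.52 / 5.9 * 100 = 93.6%

93.6


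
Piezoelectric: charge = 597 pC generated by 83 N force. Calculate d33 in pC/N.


d33 = 597 / 83 = 7.2 pC/N

7.2


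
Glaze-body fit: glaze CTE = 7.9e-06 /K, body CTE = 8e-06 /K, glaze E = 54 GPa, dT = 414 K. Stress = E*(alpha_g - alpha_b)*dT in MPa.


Stress = 54*1000*(7.9e-06 - 8e-06)*414 = -2.2 MPa

-2.2


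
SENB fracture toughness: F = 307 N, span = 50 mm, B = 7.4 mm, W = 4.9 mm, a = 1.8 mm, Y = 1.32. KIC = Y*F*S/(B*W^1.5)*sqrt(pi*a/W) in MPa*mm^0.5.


KIC = 1.32*307*50/(7.4*4.9^1.5)*sqrt(pi*1.8/4.9) = 271.19

271.19


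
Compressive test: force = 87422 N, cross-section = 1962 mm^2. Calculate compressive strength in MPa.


CS = 87422 / 1962 = 44.6 MPa

44.6


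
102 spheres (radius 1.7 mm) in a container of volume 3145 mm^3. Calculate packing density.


V_sphere = 4/3*pi*1.7^3 = 20.5795 mm^3
Total V = 102*20.5795 = 2099.109 mm^3
PD = 2099.109 / 3145 = 0.667

0.667


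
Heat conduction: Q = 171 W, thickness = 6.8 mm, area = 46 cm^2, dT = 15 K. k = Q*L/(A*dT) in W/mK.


k = 171*6.8/1000/(46/10000*15) = 16.85 W/mK

16.85


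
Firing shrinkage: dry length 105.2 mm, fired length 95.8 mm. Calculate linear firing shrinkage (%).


FS = (105.2 - 95.8) / 105.2 * 100 = 8.94%

8.94


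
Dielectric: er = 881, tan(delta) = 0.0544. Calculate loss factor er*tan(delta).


Loss = 881 * 0.0544 = 47.926

47.926


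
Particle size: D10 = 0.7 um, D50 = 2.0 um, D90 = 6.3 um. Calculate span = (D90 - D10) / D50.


Span = (6.3 - 0.7) / 2.0 = 5.6 / 2.0 = 2.8

2.8


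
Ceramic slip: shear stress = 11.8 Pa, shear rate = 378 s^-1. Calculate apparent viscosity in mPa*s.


eta = tau/gamma * 1000 = 11.8/378 * 1000 = 31.2 mPa*s

31.2


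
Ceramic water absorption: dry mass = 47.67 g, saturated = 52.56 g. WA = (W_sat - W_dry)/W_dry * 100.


WA = (52.56 - 47.67) / 47.67 * 100 = 10.26%

10.26


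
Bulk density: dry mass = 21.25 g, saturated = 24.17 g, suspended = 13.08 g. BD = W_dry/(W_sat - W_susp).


BD = 21.25 / (24.17 - 13.08) = 21.25 / 11.09 = 1.916 g/cm^3

1.916


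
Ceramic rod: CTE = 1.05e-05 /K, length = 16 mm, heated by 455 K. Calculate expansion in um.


dL = 1.05e-05 * 16 * 455 * 1000 = 76.44 um

76.44


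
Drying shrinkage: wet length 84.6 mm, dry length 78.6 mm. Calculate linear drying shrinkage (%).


DS = (84.6 - 78.6) / 84.6 * 100 = 7.09%

7.09


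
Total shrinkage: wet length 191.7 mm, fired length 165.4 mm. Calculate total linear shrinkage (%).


TS = (191.7 - 165.4) / 191.7 * 100 = 13.72%

13.72


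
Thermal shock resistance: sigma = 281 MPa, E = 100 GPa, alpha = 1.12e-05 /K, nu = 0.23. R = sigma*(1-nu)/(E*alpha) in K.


R = 281*(1-0.23)/(100*1000*1.12e-05) = 193 K

193


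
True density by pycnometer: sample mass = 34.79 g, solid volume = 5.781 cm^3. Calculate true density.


TD = 34.79 / 5.781 = 6.018 g/cm^3

6.018


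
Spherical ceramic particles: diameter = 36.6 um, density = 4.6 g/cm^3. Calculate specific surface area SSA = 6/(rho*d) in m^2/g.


SSA = 6 / (4.6 * 36.6) = 0.036 m^2/g

0.036


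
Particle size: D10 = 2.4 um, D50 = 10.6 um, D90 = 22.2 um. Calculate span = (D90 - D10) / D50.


Span = (22.2 - 2.4) / 10.6 = 19.8 / 10.6 = 1.868

1.868


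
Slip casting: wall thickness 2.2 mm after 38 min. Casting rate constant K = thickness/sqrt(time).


K = 2.2 / sqrt(38) = 2.2 / 6.1644 = 0.357 mm/min^0.5

0.357


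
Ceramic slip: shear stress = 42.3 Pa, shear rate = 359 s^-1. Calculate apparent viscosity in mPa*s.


eta = tau/gamma * 1000 = 42.3/359 * 1000 = 117.8 mPa*s

117.8


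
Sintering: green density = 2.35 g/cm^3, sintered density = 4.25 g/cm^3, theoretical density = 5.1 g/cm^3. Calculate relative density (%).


Relative = 4.25 / 5.1 * 100 = 83.3%

83.3


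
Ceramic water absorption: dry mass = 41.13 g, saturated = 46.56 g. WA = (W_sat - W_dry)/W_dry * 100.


WA = (46.56 - 41.13) / 41.13 * 100 = 13.2%

13.2


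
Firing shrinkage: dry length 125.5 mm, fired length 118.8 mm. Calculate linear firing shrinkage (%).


FS = (125.5 - 118.8) / 125.5 * 100 = 5.34%

5.34


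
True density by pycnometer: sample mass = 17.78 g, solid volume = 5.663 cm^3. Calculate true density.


TD = 17.78 / 5.663 = 3.14 g/cm^3

3.14


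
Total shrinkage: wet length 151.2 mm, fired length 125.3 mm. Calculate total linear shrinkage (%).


TS = (151.2 - 125.3) / 151.2 * 100 = 17.13%

17.13


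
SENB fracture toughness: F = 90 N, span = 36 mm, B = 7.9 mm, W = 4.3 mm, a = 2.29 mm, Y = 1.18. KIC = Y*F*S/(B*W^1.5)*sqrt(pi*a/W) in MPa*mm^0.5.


KIC = 1.18*90*36/(7.9*4.3^1.5)*sqrt(pi*2.29/4.3) = 70.2

70.2


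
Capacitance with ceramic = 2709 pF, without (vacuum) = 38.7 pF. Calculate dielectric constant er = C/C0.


er = 2709 / 38.7 = 70.0

70.0


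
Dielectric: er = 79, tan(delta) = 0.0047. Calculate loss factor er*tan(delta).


Loss = 79 * 0.0047 = 0.371

0.371


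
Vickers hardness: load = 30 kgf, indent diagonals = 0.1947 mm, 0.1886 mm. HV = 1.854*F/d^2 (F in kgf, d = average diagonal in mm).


d_avg = (0.1947+0.1886)/2 = 0.19165 mm
HV = 1.854*30/0.19165^2 = 1514

1514


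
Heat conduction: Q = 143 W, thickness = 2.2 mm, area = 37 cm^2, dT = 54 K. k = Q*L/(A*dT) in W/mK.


k = 143*2.2/1000/(37/10000*54) = 1.57 W/mK

1.57


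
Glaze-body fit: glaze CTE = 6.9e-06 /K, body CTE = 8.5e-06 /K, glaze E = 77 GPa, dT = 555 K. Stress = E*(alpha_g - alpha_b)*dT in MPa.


Stress = 77*1000*(6.9e-06 - 8.5e-06)*555 = -68.4 MPa

-68.4


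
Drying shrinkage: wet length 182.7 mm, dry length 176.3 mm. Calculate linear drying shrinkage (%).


DS = (182.7 - 176.3) / 182.7 * 100 = 3.5%

3.5


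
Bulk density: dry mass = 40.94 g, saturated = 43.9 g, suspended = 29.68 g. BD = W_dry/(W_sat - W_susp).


BD = 40.94 / (43.9 - 29.68) = 40.94 / 14.22 = 2.879 g/cm^3

2.879


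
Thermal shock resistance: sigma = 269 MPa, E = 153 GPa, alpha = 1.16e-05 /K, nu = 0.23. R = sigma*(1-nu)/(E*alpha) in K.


R = 269*(1-0.23)/(153*1000*1.16e-05) = 117 K

117


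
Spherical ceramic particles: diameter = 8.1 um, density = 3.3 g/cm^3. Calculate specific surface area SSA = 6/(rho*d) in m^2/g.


SSA = 6 / (3.3 * 8.1) = 0.224 m^2/g

0.224


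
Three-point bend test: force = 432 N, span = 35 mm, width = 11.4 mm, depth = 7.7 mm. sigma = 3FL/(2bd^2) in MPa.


sigma = 3*432*35/(2*11.4*7.7^2) = 33.6 MPa

33.6


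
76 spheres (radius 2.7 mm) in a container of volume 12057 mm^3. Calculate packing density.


V_sphere = 4/3*pi*2.7^3 = 82.448 mm^3
Total V = 76*82.448 = 6266.048 mm^3
PD = 6266.048 / 12057 = 0.52

0.52


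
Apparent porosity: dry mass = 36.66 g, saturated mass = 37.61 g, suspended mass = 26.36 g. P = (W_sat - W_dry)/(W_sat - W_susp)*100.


P = (37.61 - 36.66) / (37.61 - 26.36) * 100 = 0.95 / 11.25 * 100 = 8.4%

8.4


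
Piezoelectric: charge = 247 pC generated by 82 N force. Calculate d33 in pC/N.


d33 = 247 / 82 = 3.0 pC/N

3.0


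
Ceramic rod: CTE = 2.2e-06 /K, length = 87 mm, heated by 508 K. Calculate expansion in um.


dL = 2.2e-06 * 87 * 508 * 1000 = 97.231 um

97.231


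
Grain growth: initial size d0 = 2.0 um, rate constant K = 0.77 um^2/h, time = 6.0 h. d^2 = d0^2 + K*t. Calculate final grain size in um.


d^2 = 2.0^2 + 0.77*6.0 = 8.62
d = sqrt(8.62) = 2.94 um

2.94


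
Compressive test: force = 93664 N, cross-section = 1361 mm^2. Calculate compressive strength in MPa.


CS = 93664 / 1361 = 68.8 MPa

68.8


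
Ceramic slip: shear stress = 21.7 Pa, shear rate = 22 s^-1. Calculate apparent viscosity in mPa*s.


eta = tau/gamma * 1000 = 21.7/22 * 1000 = 986.4 mPa*s

986.4


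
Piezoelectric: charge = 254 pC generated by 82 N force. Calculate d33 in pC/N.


d33 = 254 / 82 = 3.1 pC/N

3.1


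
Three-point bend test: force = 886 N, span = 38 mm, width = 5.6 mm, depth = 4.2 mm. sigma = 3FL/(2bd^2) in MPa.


sigma = 3*886*38/(2*5.6*4.2^2) = 511.2 MPa

511.2


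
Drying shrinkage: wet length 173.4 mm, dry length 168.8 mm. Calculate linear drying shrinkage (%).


DS = (173.4 - 168.8) / 173.4 * 100 = 2.65%

2.65


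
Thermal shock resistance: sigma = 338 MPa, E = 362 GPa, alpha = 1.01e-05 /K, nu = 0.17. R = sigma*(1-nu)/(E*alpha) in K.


R = 338*(1-0.17)/(362*1000*1.01e-05) = 77 K

77


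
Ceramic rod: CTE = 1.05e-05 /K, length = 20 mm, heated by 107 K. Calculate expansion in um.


dL = 1.05e-05 * 20 * 107 * 1000 = 22.47 um

22.47


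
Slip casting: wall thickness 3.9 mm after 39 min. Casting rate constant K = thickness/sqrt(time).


K = 3.9 / sqrt(39) = 3.9 / 6.245 = 0.624 mm/min^0.5

0.624


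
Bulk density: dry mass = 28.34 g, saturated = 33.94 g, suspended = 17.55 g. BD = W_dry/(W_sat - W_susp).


BD = 28.34 / (33.94 - 17.55) = 28.34 / 16.39 = 1.729 g/cm^3

1.729


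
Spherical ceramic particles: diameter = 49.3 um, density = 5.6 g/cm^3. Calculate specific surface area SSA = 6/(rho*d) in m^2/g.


SSA = 6 / (5.6 * 49.3) = 0.022 m^2/g

0.022


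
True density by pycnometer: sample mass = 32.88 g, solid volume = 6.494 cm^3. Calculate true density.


TD = 32.88 / 6.494 = 5.063 g/cm^3

5.063


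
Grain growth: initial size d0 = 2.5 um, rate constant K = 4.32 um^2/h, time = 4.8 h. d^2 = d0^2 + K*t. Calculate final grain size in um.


d^2 = 2.5^2 + 4.32*4.8 = 26.986
d = sqrt(26.986) = 5.19 um

5.19


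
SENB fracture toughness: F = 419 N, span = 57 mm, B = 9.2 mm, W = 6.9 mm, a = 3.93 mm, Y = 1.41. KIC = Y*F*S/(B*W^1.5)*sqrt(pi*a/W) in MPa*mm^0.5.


KIC = 1.41*419*57/(9.2*6.9^1.5)*sqrt(pi*3.93/6.9) = 270.14

270.14


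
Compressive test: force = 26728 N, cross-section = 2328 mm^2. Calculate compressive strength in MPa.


CS = 26728 / 2328 = 11.5 MPa

11.5


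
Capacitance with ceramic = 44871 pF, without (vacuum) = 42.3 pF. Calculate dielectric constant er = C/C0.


er = 44871 / 42.3 = 1060.78

1060.78


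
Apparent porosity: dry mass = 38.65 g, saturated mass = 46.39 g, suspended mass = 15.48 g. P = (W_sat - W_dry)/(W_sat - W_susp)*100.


P = (46.39 - 38.65) / (46.39 - 15.48) * 100 = 7.74 / 30.91 * 100 = 25.0%

25.0


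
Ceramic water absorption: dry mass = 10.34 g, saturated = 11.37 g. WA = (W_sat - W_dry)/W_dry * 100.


WA = (11.37 - 10.34) / 10.34 * 100 = 9.96%

9.96


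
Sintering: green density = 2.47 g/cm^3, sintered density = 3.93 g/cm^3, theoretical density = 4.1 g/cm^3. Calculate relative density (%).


Relative = 3.93 / 4.1 * 100 = 95.9%

95.9


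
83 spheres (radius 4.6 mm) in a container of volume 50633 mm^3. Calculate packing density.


V_sphere = 4/3*pi*4.6^3 = 407.7201 mm^3
Total V = 83*407.7201 = 33840.7683 mm^3
PD = 33840.7683 / 50633 = 0.668

0.668


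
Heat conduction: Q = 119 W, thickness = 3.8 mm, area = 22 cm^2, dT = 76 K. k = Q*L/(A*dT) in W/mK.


k = 119*3.8/1000/(22/10000*76) = 2.7 W/mK

2.7


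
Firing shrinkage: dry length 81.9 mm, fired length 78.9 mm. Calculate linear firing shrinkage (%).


FS = (81.9 - 78.9) / 81.9 * 100 = 3.66%

3.66


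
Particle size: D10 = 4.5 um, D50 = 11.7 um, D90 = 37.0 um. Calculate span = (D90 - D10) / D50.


Span = (37.0 - 4.5) / 11.7 = 32.5 / 11.7 = 2.778

2.778


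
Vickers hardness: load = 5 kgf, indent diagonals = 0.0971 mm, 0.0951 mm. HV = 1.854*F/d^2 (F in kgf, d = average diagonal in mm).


d_avg = (0.0971+0.0951)/2 = 0.0961 mm
HV = 1.854*5/0.0961^2 = 1004

1004


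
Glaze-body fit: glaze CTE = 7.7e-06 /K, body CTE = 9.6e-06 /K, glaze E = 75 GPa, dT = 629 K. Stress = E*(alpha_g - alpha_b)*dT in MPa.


Stress = 75*1000*(7.7e-06 - 9.6e-06)*629 = -89.6 MPa

-89.6


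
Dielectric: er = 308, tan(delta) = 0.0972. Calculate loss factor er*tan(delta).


Loss = 308 * 0.0972 = 29.938

29.938


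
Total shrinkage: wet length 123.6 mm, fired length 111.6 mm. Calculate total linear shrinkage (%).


TS = (123.6 - 111.6) / 123.6 * 100 = 9.71%

9.71


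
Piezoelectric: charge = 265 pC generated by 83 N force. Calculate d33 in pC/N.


d33 = 265 / 83 = 3.2 pC/N

3.2


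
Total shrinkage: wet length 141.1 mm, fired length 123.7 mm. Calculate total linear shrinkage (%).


TS = (141.1 - 123.7) / 141.1 * 100 = 12.33%

12.33


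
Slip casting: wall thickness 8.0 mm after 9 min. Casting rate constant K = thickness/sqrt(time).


K = 8.0 / sqrt(9) = 8.0 / 3.0 = 2.667 mm/min^0.5

2.667


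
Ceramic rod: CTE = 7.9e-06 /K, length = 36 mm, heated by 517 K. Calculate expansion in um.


dL = 7.9e-06 * 36 * 517 * 1000 = 147.035 um

147.035


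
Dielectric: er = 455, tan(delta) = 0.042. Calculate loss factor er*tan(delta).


Loss = 455 * 0.042 = 19.11

19.11


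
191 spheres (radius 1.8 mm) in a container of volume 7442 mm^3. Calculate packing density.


V_sphere = 4/3*pi*1.8^3 = 24.429 mm^3
Total V = 191*24.429 = 4665.939 mm^3
PD = 4665.939 / 7442 = 0.627

0.627


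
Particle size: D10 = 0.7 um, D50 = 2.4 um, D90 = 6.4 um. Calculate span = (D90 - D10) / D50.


Span = (6.4 - 0.7) / 2.4 = 5.7 / 2.4 = 2.375

2.375


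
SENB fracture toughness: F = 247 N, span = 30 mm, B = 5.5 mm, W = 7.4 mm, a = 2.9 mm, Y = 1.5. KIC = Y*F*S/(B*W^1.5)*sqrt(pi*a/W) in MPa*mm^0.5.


KIC = 1.5*247*30/(5.5*7.4^1.5)*sqrt(pi*2.9/7.4) = 111.39

111.39


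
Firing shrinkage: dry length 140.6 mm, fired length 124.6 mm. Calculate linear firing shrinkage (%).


FS = (140.6 - 124.6) / 140.6 * 100 = 11.38%

11.38


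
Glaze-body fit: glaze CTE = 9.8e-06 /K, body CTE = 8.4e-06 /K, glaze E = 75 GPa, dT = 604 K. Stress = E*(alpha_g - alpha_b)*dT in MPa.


Stress = 75*1000*(9.8e-06 - 8.4e-06)*604 = 63.4 MPa

63.4


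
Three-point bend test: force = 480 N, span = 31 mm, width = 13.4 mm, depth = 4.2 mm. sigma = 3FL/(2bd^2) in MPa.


sigma = 3*480*31/(2*13.4*4.2^2) = 94.4 MPa

94.4


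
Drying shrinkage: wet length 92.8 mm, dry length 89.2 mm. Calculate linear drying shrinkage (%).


DS = (92.8 - 89.2) / 92.8 * 100 = 3.88%

3.88


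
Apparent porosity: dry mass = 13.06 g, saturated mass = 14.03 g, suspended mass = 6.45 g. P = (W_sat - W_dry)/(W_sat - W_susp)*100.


P = (14.03 - 13.06) / (14.03 - 6.45) * 100 = 0.97 / 7.58 * 100 = 12.8%

12.8


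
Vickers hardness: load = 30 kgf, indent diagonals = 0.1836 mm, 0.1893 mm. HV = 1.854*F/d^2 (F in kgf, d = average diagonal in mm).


d_avg = (0.1836+0.1893)/2 = 0.18645 mm
HV = 1.854*30/0.18645^2 = 1600

1600


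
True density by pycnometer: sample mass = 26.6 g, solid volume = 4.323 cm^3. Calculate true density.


TD = 26.6 / 4.323 = 6.153 g/cm^3

6.153


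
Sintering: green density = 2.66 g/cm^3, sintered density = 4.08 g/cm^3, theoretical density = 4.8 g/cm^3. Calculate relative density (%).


Relative = 4.08 / 4.8 * 100 = 85.0%

85.0


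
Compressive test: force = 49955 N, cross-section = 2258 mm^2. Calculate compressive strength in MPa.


CS = 49955 / 2258 = 22.1 MPa

22.1


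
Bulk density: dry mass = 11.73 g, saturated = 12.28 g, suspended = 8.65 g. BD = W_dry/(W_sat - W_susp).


BD = 11.73 / (12.28 - 8.65) = 11.73 / 3.63 = 3.231 g/cm^3

3.231


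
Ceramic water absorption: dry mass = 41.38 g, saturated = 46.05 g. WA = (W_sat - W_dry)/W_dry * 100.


WA = (46.05 - 41.38) / 41.38 * 100 = 11.29%

11.29


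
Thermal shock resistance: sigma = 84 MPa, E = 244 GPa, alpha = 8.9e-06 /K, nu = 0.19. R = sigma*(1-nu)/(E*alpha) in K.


R = 84*(1-0.19)/(244*1000*8.9e-06) = 31 K

31


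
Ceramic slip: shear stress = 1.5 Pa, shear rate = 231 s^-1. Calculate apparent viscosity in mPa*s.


eta = tau/gamma * 1000 = 1.5/231 * 1000 = 6.5 mPa*s

6.5


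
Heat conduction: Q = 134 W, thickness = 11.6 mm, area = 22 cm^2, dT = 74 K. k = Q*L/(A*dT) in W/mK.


k = 134*11.6/1000/(22/10000*74) = 9.55 W/mK

9.55


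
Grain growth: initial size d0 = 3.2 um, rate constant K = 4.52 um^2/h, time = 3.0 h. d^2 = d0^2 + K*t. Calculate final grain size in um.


d^2 = 3.2^2 + 4.52*3.0 = 23.8
d = sqrt(23.8) = 4.88 um

4.88


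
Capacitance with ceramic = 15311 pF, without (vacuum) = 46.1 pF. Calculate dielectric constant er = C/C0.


er = 15311 / 46.1 = 332.13

332.13


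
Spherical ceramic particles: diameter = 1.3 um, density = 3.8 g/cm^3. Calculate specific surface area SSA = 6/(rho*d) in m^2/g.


SSA = 6 / (3.8 * 1.3) = 1.215 m^2/g

1.215


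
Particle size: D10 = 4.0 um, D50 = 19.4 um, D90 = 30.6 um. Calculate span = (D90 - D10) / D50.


Span = (30.6 - 4.0) / 19.4 = 26.6 / 19.4 = 1.371

1.371


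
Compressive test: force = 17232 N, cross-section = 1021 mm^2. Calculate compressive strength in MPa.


CS = 17232 / 1021 = 16.9 MPa

16.9


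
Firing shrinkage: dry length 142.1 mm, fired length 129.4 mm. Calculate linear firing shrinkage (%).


FS = (142.1 - 129.4) / 142.1 * 100 = 8.94%

8.94


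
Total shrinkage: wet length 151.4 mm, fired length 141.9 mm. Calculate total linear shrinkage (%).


TS = (151.4 - 141.9) / 151.4 * 100 = 6.27%

6.27


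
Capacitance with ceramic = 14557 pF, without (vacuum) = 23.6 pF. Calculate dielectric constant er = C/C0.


er = 14557 / 23.6 = 616.82

616.82


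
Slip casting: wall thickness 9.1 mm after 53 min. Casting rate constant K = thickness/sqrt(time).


K = 9.1 / sqrt(53) = 9.1 / 7.2801 = 1.25 mm/min^0.5

1.25


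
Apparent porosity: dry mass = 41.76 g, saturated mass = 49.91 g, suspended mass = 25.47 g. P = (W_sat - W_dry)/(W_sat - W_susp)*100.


P = (49.91 - 41.76) / (49.91 - 25.47) * 100 = 8.15 / 24.44 * 100 = 33.3%

33.3


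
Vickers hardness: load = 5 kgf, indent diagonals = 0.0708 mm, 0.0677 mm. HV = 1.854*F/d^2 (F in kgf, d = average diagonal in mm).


d_avg = (0.0708+0.0677)/2 = 0.06925 mm
HV = 1.854*5/0.06925^2 = 1933

1933


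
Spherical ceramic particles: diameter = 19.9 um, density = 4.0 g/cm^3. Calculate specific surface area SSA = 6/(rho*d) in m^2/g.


SSA = 6 / (4.0 * 19.9) = 0.075 m^2/g

0.075


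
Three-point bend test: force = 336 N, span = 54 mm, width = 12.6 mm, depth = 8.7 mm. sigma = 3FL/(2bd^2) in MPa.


sigma = 3*336*54/(2*12.6*8.7^2) = 28.5 MPa

28.5


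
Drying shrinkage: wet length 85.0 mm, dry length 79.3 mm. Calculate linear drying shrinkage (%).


DS = (85.0 - 79.3) / 85.0 * 100 = 6.71%

6.71


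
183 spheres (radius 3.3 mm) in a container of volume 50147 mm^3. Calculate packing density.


V_sphere = 4/3*pi*3.3^3 = 150.5326 mm^3
Total V = 183*150.5326 = 27547.4658 mm^3
PD = 27547.4658 / 50147 = 0.549

0.549


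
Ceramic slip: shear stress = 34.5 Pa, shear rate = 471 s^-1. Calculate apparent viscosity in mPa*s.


eta = tau/gamma * 1000 = 34.5/471 * 1000 = 73.2 mPa*s

73.2


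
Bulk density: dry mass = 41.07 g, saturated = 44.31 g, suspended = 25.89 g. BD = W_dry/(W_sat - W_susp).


BD = 41.07 / (44.31 - 25.89) = 41.07 / 18.42 = 2.23 g/cm^3

2.23


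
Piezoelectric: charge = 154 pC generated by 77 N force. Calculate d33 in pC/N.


d33 = 154 / 77 = 2.0 pC/N

2.0


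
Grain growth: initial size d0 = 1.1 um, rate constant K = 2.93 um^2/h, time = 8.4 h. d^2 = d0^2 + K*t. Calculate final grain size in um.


d^2 = 1.1^2 + 2.93*8.4 = 25.822
d = sqrt(25.822) = 5.08 um

5.08


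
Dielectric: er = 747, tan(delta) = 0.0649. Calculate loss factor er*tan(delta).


Loss = 747 * 0.0649 = 48.48

48.48


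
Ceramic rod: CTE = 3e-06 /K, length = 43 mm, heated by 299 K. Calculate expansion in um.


dL = 3e-06 * 43 * 299 * 1000 = 38.571 um

38.571


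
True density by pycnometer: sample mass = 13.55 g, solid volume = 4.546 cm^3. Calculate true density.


TD = 13.55 / 4.546 = 2.981 g/cm^3

2.981


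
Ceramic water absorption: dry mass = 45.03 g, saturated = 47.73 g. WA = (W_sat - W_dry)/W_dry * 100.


WA = (47.73 - 45.03) / 45.03 * 100 = 6.0%

6.0


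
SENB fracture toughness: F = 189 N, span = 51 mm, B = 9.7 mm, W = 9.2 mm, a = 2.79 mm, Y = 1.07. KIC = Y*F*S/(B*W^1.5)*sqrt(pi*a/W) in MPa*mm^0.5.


KIC = 1.07*189*51/(9.7*9.2^1.5)*sqrt(pi*2.79/9.2) = 37.19

37.19


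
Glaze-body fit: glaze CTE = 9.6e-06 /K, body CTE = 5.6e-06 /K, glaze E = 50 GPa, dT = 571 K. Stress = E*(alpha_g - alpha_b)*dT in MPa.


Stress = 50*1000*(9.6e-06 - 5.6e-06)*571 = 114.2 MPa

114.2
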